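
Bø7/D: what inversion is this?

Bø7/D means B half-diminished seventh with D in the bass. D is the third of B half-diminished seventh (B–D–F–A), so this is first inversion.

first inversion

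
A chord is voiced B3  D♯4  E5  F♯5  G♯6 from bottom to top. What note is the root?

E

The distinct letter names are B, D#, E, F#, G#. Arranged as a stack of thirds they read E–G#–B–D#–F#, so E is the root (an E major ninth chord).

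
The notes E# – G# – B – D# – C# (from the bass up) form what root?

C#

The distinct letter names are E#, G#, B, D#, C#. Arranged as a stack of thirds they read C#–E#–G#–B–D#, so C# is the root (a C# dominant ninth chord).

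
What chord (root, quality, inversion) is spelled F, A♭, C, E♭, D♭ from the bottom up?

The pitch classes F, Ab, C, Eb, Db arrange in thirds as Db–F–Ab–C–Eb: a Db major ninth chord.
With the third (F) in the bass, the chord is in first inversion.

Db major ninth, first inversion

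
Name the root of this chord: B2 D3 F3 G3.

G

The distinct letter names are B, D, F, G. Arranged as a stack of thirds they read G–B–D–F, so G is the root (a G dominant seventh chord).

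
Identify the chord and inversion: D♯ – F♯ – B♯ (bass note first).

B# diminished, first inversion

The pitch classes D#, F#, B# arrange in thirds as B#–D#–F#: a B# diminished triad.
With the third (D#) in the bass, the chord is in first inversion (figured bass 6).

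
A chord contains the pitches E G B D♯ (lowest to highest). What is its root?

Reordering E, G, B, D# into stacked thirds gives E–G–B–D#; the bottom of that stack, E, is the root.

E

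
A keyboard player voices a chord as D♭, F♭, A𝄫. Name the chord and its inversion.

Db diminished, root position

The distinct note names are Db, Fb, Abb. Stacked in thirds they read Db–Fb–Abb, which is a diminished triad on Db.
Db is the root of Db diminished; root in the bass means root position (figured bass 5/3).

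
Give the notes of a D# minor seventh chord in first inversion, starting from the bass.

F#, A#, C#, D#

D# minor seventh is D#–F#–A#–C#. First inversion puts the third (F#) in the bass, with the remaining tones above: F#, A#, C#, D#.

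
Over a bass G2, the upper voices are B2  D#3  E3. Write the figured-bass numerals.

6/5

The notes G, B, D#, E stack in thirds as E–G–B–D# — an E minor-major seventh chord. The bass G is the third, so this is first inversion: figured 6/5.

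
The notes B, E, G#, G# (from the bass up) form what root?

B, E, G# are the tones of an E major triad (E–G#–B), making E the root.

E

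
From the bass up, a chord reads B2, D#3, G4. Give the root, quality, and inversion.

G augmented, first inversion

Reducing to letter names: B, D#, G. These stack in thirds as G–B–D# — a G augmented triad.
B is the third of G augmented; third in the bass means first inversion (figured bass 6).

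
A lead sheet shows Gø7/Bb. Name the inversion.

Gø7/Bb means G half-diminished seventh with Bb in the bass. Bb is the third of G half-diminished seventh (G–Bb–Db–F), so this is first inversion.

first inversion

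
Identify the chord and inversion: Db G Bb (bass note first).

G diminished, second inversion

Reducing to letter names: Db, G, Bb. These stack in thirds as G–Bb–Db — a G diminished triad.
Db is the fifth of G diminished; fifth in the bass means second inversion (figured bass 6/4).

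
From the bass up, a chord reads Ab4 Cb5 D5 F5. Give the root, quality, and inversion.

The distinct note names are Ab, Cb, D, F. Stacked in thirds they read D–F–Ab–Cb, which is a diminished seventh chord on D.
With the fifth (Ab) in the bass, the chord is in second inversion (figured bass 4/3).

D diminished seventh, second inversion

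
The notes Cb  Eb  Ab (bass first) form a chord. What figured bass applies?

6

The notes Cb, Eb, Ab stack in thirds as Ab–Cb–Eb — an Ab minor triad. The bass Cb is the third, so this is first inversion: figured 6.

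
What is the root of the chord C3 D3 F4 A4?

Reordering C, D, F, A into stacked thirds gives D–F–A–C; the bottom of that stack, D, is the root.

D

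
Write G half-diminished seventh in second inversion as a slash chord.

Gø7/Db

Second inversion of G half-diminished seventh has the fifth (Db) in the bass. As a slash chord: Gø7/Db.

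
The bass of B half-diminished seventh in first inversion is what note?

D

The third of B half-diminished seventh (B–D–F–A) is D; that is the bass in first inversion.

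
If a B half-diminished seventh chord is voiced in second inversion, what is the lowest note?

The fifth of B half-diminished seventh (B–D–F–A) is F; that is the bass in second inversion.

F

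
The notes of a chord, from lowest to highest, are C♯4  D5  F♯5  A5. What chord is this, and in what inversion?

D major seventh, third inversion

The pitch classes C#, D, F#, A arrange in thirds as D–F#–A–C#: a D major seventh chord.
The lowest note is C#, the seventh of the chord, so this is third inversion (figured bass 4/2).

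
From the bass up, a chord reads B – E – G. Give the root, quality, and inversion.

The pitch classes B, E, G arrange in thirds as E–G–B: an E minor triad.
The lowest note is B, the fifth of the chord, so this is second inversion (figured bass 6/4).

E minor, second inversion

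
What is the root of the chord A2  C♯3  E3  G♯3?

A, C#, E, G# are the tones of an A major seventh chord (A–C#–E–G#), making A the root.

A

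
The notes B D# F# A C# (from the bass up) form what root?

Reordering B, D#, F#, A, C# into stacked thirds gives B–D#–F#–A–C#; the bottom of that stack, B, is the root.

B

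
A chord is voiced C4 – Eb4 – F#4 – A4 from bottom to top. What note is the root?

F#

C, Eb, F#, A are the tones of an F# diminished seventh chord (F#–A–C–Eb), making F# the root.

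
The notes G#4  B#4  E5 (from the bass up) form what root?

E

Reordering G#, B#, E into stacked thirds gives E–G#–B#; the bottom of that stack, E, is the root.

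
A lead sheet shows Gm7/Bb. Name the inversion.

Gm7/Bb means G minor seventh with Bb in the bass. Bb is the third of G minor seventh (G–Bb–D–F), so this is first inversion.

first inversion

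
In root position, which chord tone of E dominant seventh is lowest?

E

The root of E dominant seventh (E–G#–B–D) is E; that is the bass in root position.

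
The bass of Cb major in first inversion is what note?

Eb

Cb major is Cb–Eb–Gb. First inversion places the third in the bass: Eb.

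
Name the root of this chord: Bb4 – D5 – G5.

Bb, D, G are the tones of a G minor triad (G–Bb–D), making G the root.

G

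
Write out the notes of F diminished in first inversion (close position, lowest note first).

Spelling F diminished: F–Ab–Cb. In first inversion the third is bass, giving Ab, Cb, F from the bottom.

Ab, Cb, F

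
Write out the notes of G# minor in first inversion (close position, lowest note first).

Spelling G# minor: G#–B–D#. In first inversion the third is bass, giving B, D#, G# from the bottom.

B, D#, G#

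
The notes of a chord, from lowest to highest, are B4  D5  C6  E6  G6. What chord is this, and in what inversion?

C major ninth, third inversion

Reducing to letter names: B, D, C, E, G. These stack in thirds as C–E–G–B–D — a C major ninth chord.
With the seventh (B) in the bass, the chord is in third inversion.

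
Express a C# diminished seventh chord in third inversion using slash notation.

C#dim7/Bb

Third inversion of C# diminished seventh has the seventh (Bb) in the bass. As a slash chord: C#dim7/Bb.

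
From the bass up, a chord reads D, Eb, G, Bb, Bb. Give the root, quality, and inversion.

The distinct note names are D, Eb, G, Bb. Stacked in thirds they read Eb–G–Bb–D, which is a major seventh chord on Eb.
With the seventh (D) in the bass, the chord is in third inversion (figured bass 4/2).

Eb major seventh, third inversion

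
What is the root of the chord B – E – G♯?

E

B, E, G# are the tones of an E major triad (E–G#–B), making E the root.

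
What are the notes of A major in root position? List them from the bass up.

The chord tones are A–C#–E. With the root (A) lowest for root position: A, C#, E.

A, C#, E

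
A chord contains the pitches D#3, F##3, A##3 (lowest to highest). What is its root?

D#, F##, A## are the tones of a D# augmented triad (D#–F##–A##), making D# the root.

D#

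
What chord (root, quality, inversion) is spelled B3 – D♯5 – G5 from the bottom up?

G augmented, first inversion

Reducing to letter names: B, D#, G. These stack in thirds as G–B–D# — a G augmented triad.
With the third (B) in the bass, the chord is in first inversion (figured bass 6).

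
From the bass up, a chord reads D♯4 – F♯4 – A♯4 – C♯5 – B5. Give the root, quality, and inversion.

The distinct note names are D#, F#, A#, C#, B. Stacked in thirds they read B–D#–F#–A#–C#, which is a major ninth chord on B.
D# is the third of B major ninth; third in the bass means first inversion.

B major ninth, first inversion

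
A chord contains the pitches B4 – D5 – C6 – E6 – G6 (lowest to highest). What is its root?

Reordering B, D, C, E, G into stacked thirds gives C–E–G–B–D; the bottom of that stack, C, is the root.

C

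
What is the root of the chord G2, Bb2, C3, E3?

C

Reordering G, Bb, C, E into stacked thirds gives C–E–G–Bb; the bottom of that stack, C, is the root.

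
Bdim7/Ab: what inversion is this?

third inversion

Bdim7/Ab means B diminished seventh with Ab in the bass. Ab is the seventh of B diminished seventh (B–D–F–Ab), so this is third inversion.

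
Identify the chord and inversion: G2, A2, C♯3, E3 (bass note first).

A dominant seventh, third inversion

The pitch classes G, A, C#, E arrange in thirds as A–C#–E–G: an A dominant seventh chord.
G is the seventh of A dominant seventh; seventh in the bass means third inversion (figured bass 4/2).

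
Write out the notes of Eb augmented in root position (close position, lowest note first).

Eb, G, B

Spelling Eb augmented: Eb–G–B. In root position the root is bass, giving Eb, G, B from the bottom.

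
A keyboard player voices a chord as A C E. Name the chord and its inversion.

Reducing to letter names: A, C, E. These stack in thirds as A–C–E — an A minor triad.
With the root (A) in the bass, the chord is in root position (figured bass 5/3).

A minor, root position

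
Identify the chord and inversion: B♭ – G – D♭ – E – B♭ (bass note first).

The distinct note names are Bb, G, Db, E. Stacked in thirds they read E–G–Bb–Db, which is a diminished seventh chord on E.
Bb is the fifth of E diminished seventh; fifth in the bass means second inversion (figured bass 4/3).

E diminished seventh, second inversion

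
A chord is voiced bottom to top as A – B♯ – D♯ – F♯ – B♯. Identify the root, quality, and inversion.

B# diminished seventh, third inversion

The pitch classes A, B#, D#, F# arrange in thirds as B#–D#–F#–A: a B# diminished seventh chord.
The lowest note is A, the seventh of the chord, so this is third inversion (figured bass 4/2).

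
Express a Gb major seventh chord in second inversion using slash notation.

Gbmaj7/Db

Second inversion of Gb major seventh has the fifth (Db) in the bass. As a slash chord: Gbmaj7/Db.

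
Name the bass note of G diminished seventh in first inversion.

The third of G diminished seventh (G–Bb–Db–Fb) is Bb; that is the bass in first inversion.

Bb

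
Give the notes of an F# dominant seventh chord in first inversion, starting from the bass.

The chord tones are F#–A#–C#–E. With the third (A#) lowest for first inversion: A#, C#, E, F#.

A#, C#, E, F#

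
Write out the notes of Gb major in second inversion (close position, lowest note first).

Db, Gb, Bb

The chord tones are Gb–Bb–Db. With the fifth (Db) lowest for second inversion: Db, Gb, Bb.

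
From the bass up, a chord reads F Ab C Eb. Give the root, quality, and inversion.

The distinct note names are F, Ab, C, Eb. Stacked in thirds they read F–Ab–C–Eb, which is a minor seventh chord on F.
With the root (F) in the bass, the chord is in root position (figured bass 7).

F minor seventh, root position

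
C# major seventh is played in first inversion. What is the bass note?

E#

C# major seventh is C#–E#–G#–B#. First inversion places the third in the bass: E#.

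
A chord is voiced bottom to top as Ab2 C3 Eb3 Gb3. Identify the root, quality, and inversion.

Ab dominant seventh, root position

Reducing to letter names: Ab, C, Eb, Gb. These stack in thirds as Ab–C–Eb–Gb — an Ab dominant seventh chord.
Ab is the root of Ab dominant seventh; root in the bass means root position (figured bass 7).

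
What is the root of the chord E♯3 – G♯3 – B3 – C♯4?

The distinct letter names are E#, G#, B, C#. Arranged as a stack of thirds they read C#–E#–G#–B, so C# is the root (a C# dominant seventh chord).

C#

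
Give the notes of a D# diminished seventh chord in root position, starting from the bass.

D#, F#, A, C

D# diminished seventh is D#–F#–A–C. Root position puts the root (D#) in the bass, with the remaining tones above: D#, F#, A, C.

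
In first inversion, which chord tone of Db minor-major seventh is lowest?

In first inversion the third is lowest. For Db minor-major seventh (Db–Fb–Ab–C) that is Fb.

Fb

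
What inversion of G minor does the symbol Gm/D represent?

Gm/D means G minor with D in the bass. D is the fifth of G minor (G–Bb–D), so this is second inversion.

second inversion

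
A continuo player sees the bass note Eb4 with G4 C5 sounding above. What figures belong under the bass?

6

The notes Eb, G, C stack in thirds as C–Eb–G — a C minor triad. The bass Eb is the third, so this is first inversion: figured 6.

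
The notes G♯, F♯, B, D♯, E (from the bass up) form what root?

G#, F#, B, D#, E are the tones of an E major ninth chord (E–G#–B–D#–F#), making E the root.

E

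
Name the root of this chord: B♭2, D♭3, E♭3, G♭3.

Eb

The distinct letter names are Bb, Db, Eb, Gb. Arranged as a stack of thirds they read Eb–Gb–Bb–Db, so Eb is the root (an Eb minor seventh chord).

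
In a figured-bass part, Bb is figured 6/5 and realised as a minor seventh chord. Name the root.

G

The figures 6/5 mean the third of the chord is in the bass. If Bb is the third of a minor seventh chord, the root is G (chord tones G–Bb–D–F).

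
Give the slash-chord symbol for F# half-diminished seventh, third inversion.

Third inversion of F# half-diminished seventh has the seventh (E) in the bass. As a slash chord: F#ø7/E.

F#ø7/E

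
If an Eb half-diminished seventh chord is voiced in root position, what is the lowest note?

Eb

The root of Eb half-diminished seventh (Eb–Gb–Bbb–Db) is Eb; that is the bass in root position.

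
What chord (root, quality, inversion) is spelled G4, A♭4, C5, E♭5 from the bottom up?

Ab major seventh, third inversion

The pitch classes G, Ab, C, Eb arrange in thirds as Ab–C–Eb–G: an Ab major seventh chord.
G is the seventh of Ab major seventh; seventh in the bass means third inversion (figured bass 4/2).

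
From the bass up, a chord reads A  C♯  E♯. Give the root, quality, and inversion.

A augmented, root position

The pitch classes A, C#, E# arrange in thirds as A–C#–E#: an A augmented triad.
With the root (A) in the bass, the chord is in root position (figured bass 5/3).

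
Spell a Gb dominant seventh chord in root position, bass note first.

Gb dominant seventh is Gb–Bb–Db–Fb. Root position puts the root (Gb) in the bass, with the remaining tones above: Gb, Bb, Db, Fb.

Gb, Bb, Db, Fb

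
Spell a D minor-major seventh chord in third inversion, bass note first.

The chord tones are D–F–A–C#. With the seventh (C#) lowest for third inversion: C#, D, F, A.

C#, D, F, A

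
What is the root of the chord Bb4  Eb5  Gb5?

Eb

Reordering Bb, Eb, Gb into stacked thirds gives Eb–Gb–Bb; the bottom of that stack, Eb, is the root.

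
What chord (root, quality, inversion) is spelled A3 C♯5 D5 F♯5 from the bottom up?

The pitch classes A, C#, D, F# arrange in thirds as D–F#–A–C#: a D major seventh chord.
A is the fifth of D major seventh; fifth in the bass means second inversion (figured bass 4/3).

D major seventh, second inversion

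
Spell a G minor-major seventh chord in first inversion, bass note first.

The chord tones are G–Bb–D–F#. With the third (Bb) lowest for first inversion: Bb, D, F#, G.

Bb, D, F#, G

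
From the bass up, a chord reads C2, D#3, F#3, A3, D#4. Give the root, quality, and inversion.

The distinct note names are C, D#, F#, A. Stacked in thirds they read D#–F#–A–C, which is a diminished seventh chord on D#.
The lowest note is C, the seventh of the chord, so this is third inversion (figured bass 4/2).

D# diminished seventh, third inversion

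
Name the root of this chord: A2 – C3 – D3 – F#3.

A, C, D, F# are the tones of a D dominant seventh chord (D–F#–A–C), making D the root.

D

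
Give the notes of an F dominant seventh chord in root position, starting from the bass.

Spelling F dominant seventh: F–A–C–Eb. In root position the root is bass, giving F, A, C, Eb from the bottom.

F, A, C, Eb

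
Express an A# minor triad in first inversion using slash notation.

A#m/C#

First inversion of A# minor has the third (C#) in the bass. As a slash chord: A#m/C#.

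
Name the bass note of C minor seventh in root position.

C

The root of C minor seventh (C–Eb–G–Bb) is C; that is the bass in root position.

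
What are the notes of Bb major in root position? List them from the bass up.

The chord tones are Bb–D–F. With the root (Bb) lowest for root position: Bb, D, F.

Bb, D, F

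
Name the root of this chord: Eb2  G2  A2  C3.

A

Eb, G, A, C are the tones of an A half-diminished seventh chord (A–C–Eb–G), making A the root.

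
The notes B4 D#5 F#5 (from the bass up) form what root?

B

B, D#, F# are the tones of a B major triad (B–D#–F#), making B the root.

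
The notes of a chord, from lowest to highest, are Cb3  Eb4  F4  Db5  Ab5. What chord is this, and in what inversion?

The distinct note names are Cb, Eb, F, Db, Ab. Stacked in thirds they read Db–F–Ab–Cb–Eb, which is a dominant ninth chord on Db.
The lowest note is Cb, the seventh of the chord, so this is third inversion.

Db dominant ninth, third inversion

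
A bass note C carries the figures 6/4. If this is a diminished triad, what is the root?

F#

The figures 6/4 mean the fifth of the chord is in the bass. If C is the fifth of a diminished triad, the root is F# (chord tones F#–A–C).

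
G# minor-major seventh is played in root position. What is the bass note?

G# minor-major seventh is G#–B–D#–F##. Root position places the root in the bass: G#.

G#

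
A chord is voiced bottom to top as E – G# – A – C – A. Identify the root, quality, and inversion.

A minor-major seventh, second inversion

The distinct note names are E, G#, A, C. Stacked in thirds they read A–C–E–G#, which is a minor-major seventh chord on A.
E is the fifth of A minor-major seventh; fifth in the bass means second inversion (figured bass 4/3).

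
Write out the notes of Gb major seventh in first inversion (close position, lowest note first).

Bb, Db, F, Gb

The chord tones are Gb–Bb–Db–F. With the third (Bb) lowest for first inversion: Bb, Db, F, Gb.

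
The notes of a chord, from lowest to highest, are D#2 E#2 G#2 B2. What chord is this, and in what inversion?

The distinct note names are D#, E#, G#, B. Stacked in thirds they read E#–G#–B–D#, which is a half-diminished seventh chord on E#.
With the seventh (D#) in the bass, the chord is in third inversion (figured bass 4/2).

E# half-diminished seventh, third inversion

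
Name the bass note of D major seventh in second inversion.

A

D major seventh is D–F#–A–C#. Second inversion places the fifth in the bass: A.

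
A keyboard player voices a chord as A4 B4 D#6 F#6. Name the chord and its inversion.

The pitch classes A, B, D#, F# arrange in thirds as B–D#–F#–A: a B dominant seventh chord.
A is the seventh of B dominant seventh; seventh in the bass means third inversion (figured bass 4/2).

B dominant seventh, third inversion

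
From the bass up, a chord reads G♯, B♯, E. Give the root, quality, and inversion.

E augmented, first inversion

The distinct note names are G#, B#, E. Stacked in thirds they read E–G#–B#, which is an augmented triad on E.
G# is the third of E augmented; third in the bass means first inversion (figured bass 6).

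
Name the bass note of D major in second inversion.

In second inversion the fifth is lowest. For D major (D–F#–A) that is A.

A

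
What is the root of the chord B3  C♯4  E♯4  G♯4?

C#

B, C#, E#, G# are the tones of a C# dominant seventh chord (C#–E#–G#–B), making C# the root.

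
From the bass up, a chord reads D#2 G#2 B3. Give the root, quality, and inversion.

G# minor, second inversion

The pitch classes D#, G#, B arrange in thirds as G#–B–D#: a G# minor triad.
The lowest note is D#, the fifth of the chord, so this is second inversion (figured bass 6/4).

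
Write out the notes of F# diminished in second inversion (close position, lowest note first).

C, F#, A

F# diminished is F#–A–C. Second inversion puts the fifth (C) in the bass, with the remaining tones above: C, F#, A.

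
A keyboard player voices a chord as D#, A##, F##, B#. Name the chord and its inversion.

The distinct note names are D#, A##, F##, B#. Stacked in thirds they read B#–D#–F##–A##, which is a minor-major seventh chord on B#.
The lowest note is D#, the third of the chord, so this is first inversion (figured bass 6/5).

B# minor-major seventh, first inversion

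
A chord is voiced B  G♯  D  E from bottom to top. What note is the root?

E

The distinct letter names are B, G#, D, E. Arranged as a stack of thirds they read E–G#–B–D, so E is the root (an E dominant seventh chord).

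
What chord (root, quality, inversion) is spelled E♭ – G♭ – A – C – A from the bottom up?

A diminished seventh, second inversion

Reducing to letter names: Eb, Gb, A, C. These stack in thirds as A–C–Eb–Gb — an A diminished seventh chord.
The lowest note is Eb, the fifth of the chord, so this is second inversion (figured bass 4/3).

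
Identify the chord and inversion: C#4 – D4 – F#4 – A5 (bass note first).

D major seventh, third inversion

The pitch classes C#, D, F#, A arrange in thirds as D–F#–A–C#: a D major seventh chord.
The lowest note is C#, the seventh of the chord, so this is third inversion (figured bass 4/2).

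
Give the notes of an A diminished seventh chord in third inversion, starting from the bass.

A diminished seventh is A–C–Eb–Gb. Third inversion puts the seventh (Gb) in the bass, with the remaining tones above: Gb, A, C, Eb.

Gb, A, C, Eb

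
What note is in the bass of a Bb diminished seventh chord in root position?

Bb

The root of Bb diminished seventh (Bb–Db–Fb–Abb) is Bb; that is the bass in root position.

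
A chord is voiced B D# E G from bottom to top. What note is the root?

B, D#, E, G are the tones of an E minor-major seventh chord (E–G–B–D#), making E the root.

E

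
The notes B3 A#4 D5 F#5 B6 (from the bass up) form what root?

The distinct letter names are B, A#, D, F#. Arranged as a stack of thirds they read B–D–F#–A#, so B is the root (a B minor-major seventh chord).

B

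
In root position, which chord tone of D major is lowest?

D

D major is D–F#–A. Root position places the root in the bass: D.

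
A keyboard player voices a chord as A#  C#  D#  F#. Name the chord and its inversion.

Reducing to letter names: A#, C#, D#, F#. These stack in thirds as D#–F#–A#–C# — a D# minor seventh chord.
A# is the fifth of D# minor seventh; fifth in the bass means second inversion (figured bass 4/3).

D# minor seventh, second inversion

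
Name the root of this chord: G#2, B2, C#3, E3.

Reordering G#, B, C#, E into stacked thirds gives C#–E–G#–B; the bottom of that stack, C#, is the root.

C#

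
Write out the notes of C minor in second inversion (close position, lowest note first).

G, C, Eb

The chord tones are C–Eb–G. With the fifth (G) lowest for second inversion: G, C, Eb.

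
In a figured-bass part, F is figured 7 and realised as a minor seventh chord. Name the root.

F

The figures 7 mean the root of the chord is in the bass. If F is the root of a minor seventh chord, the root is F (chord tones F–Ab–C–Eb).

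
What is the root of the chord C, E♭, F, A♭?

F

The distinct letter names are C, Eb, F, Ab. Arranged as a stack of thirds they read F–Ab–C–Eb, so F is the root (an F minor seventh chord).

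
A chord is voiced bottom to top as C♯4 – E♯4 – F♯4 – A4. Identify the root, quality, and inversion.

The pitch classes C#, E#, F#, A arrange in thirds as F#–A–C#–E#: an F# minor-major seventh chord.
C# is the fifth of F# minor-major seventh; fifth in the bass means second inversion (figured bass 4/3).

F# minor-major seventh, second inversion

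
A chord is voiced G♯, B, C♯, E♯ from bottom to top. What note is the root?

The distinct letter names are G#, B, C#, E#. Arranged as a stack of thirds they read C#–E#–G#–B, so C# is the root (a C# dominant seventh chord).

C#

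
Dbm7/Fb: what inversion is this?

first inversion

Dbm7/Fb means Db minor seventh with Fb in the bass. Fb is the third of Db minor seventh (Db–Fb–Ab–Cb), so this is first inversion.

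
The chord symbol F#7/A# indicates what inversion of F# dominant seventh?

first inversion

F#7/A# means F# dominant seventh with A# in the bass. A# is the third of F# dominant seventh (F#–A#–C#–E), so this is first inversion.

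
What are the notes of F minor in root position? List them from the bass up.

F, Ab, C

F minor is F–Ab–C. Root position puts the root (F) in the bass, with the remaining tones above: F, Ab, C.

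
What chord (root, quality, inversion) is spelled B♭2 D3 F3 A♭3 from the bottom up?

Bb dominant seventh, root position

The distinct note names are Bb, D, F, Ab. Stacked in thirds they read Bb–D–F–Ab, which is a dominant seventh chord on Bb.
The lowest note is Bb, the root of the chord, so this is root position (figured bass 7).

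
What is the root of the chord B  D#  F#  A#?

The distinct letter names are B, D#, F#, A#. Arranged as a stack of thirds they read B–D#–F#–A#, so B is the root (a B major seventh chord).

B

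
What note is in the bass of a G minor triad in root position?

G

G minor is G–Bb–D. Root position places the root in the bass: G.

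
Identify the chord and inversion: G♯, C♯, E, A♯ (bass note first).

The distinct note names are G#, C#, E, A#. Stacked in thirds they read A#–C#–E–G#, which is a half-diminished seventh chord on A#.
G# is the seventh of A# half-diminished seventh; seventh in the bass means third inversion (figured bass 4/2).

A# half-diminished seventh, third inversion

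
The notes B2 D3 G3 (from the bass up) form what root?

The distinct letter names are B, D, G. Arranged as a stack of thirds they read G–B–D, so G is the root (a G major triad).

G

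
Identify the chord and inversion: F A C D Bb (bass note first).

The distinct note names are F, A, C, D, Bb. Stacked in thirds they read Bb–D–F–A–C, which is a major ninth chord on Bb.
The lowest note is F, the fifth of the chord, so this is second inversion.

Bb major ninth, second inversion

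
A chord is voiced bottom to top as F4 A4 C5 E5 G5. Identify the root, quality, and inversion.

F major ninth, root position

Reducing to letter names: F, A, C, E, G. These stack in thirds as F–A–C–E–G — an F major ninth chord.
The lowest note is F, the root of the chord, so this is root position.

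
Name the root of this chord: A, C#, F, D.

Reordering A, C#, F, D into stacked thirds gives D–F–A–C#; the bottom of that stack, D, is the root.

D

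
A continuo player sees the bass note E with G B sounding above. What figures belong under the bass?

The notes E, G, B stack in thirds as E–G–B — an E minor triad. The bass E is the root, so this is root position: figured 5/3.

5/3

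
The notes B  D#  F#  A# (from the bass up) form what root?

The distinct letter names are B, D#, F#, A#. Arranged as a stack of thirds they read B–D#–F#–A#, so B is the root (a B major seventh chord).

B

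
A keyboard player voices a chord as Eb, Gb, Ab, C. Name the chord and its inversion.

The distinct note names are Eb, Gb, Ab, C. Stacked in thirds they read Ab–C–Eb–Gb, which is a dominant seventh chord on Ab.
With the fifth (Eb) in the bass, the chord is in second inversion (figured bass 4/3).

Ab dominant seventh, second inversion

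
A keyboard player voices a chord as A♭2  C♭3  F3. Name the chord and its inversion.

Reducing to letter names: Ab, Cb, F. These stack in thirds as F–Ab–Cb — an F diminished triad.
With the third (Ab) in the bass, the chord is in first inversion (figured bass 6).

F diminished, first inversion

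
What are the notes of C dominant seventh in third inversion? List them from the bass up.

Bb, C, E, G

C dominant seventh is C–E–G–Bb. Third inversion puts the seventh (Bb) in the bass, with the remaining tones above: Bb, C, E, G.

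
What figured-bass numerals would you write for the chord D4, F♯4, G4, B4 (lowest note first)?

4/3

The notes D, F#, G, B stack in thirds as G–B–D–F# — a G major seventh chord. The bass D is the fifth, so this is second inversion: figured 4/3.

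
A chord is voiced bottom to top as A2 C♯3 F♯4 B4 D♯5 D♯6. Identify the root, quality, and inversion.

The pitch classes A, C#, F#, B, D# arrange in thirds as B–D#–F#–A–C#: a B dominant ninth chord.
A is the seventh of B dominant ninth; seventh in the bass means third inversion.

B dominant ninth, third inversion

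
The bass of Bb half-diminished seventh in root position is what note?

Bb

Bb half-diminished seventh is Bb–Db–Fb–Ab. Root position places the root in the bass: Bb.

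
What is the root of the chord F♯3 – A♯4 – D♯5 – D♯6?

D#

The distinct letter names are F#, A#, D#. Arranged as a stack of thirds they read D#–F#–A#, so D# is the root (a D# minor triad).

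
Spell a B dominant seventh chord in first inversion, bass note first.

B dominant seventh is B–D#–F#–A. First inversion puts the third (D#) in the bass, with the remaining tones above: D#, F#, A, B.

D#, F#, A, B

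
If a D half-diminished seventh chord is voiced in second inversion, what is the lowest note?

Ab

In second inversion the fifth is lowest. For D half-diminished seventh (D–F–Ab–C) that is Ab.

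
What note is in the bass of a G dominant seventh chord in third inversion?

F

In third inversion the seventh is lowest. For G dominant seventh (G–B–D–F) that is F.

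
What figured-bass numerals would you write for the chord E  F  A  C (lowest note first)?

The notes E, F, A, C stack in thirds as F–A–C–E — an F major seventh chord. The bass E is the seventh, so this is third inversion: figured 4/2.

4/2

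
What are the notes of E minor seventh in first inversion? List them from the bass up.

G, B, D, E

E minor seventh is E–G–B–D. First inversion puts the third (G) in the bass, with the remaining tones above: G, B, D, E.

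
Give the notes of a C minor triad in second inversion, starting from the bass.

G, C, Eb

The chord tones are C–Eb–G. With the fifth (G) lowest for second inversion: G, C, Eb.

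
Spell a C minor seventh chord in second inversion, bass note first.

The chord tones are C–Eb–G–Bb. With the fifth (G) lowest for second inversion: G, Bb, C, Eb.

G, Bb, C, Eb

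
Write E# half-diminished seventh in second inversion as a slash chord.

Second inversion of E# half-diminished seventh has the fifth (B) in the bass. As a slash chord: E#ø7/B.

E#ø7/B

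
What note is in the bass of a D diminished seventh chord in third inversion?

In third inversion the seventh is lowest. For D diminished seventh (D–F–Ab–Cb) that is Cb.

Cb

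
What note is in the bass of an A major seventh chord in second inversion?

E

In second inversion the fifth is lowest. For A major seventh (A–C#–E–G#) that is E.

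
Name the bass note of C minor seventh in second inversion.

The fifth of C minor seventh (C–Eb–G–Bb) is G; that is the bass in second inversion.

G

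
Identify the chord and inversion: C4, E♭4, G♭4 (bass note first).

Reducing to letter names: C, Eb, Gb. These stack in thirds as C–Eb–Gb — a C diminished triad.
The lowest note is C, the root of the chord, so this is root position (figured bass 5/3).

C diminished, root position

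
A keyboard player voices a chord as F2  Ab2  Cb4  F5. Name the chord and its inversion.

The distinct note names are F, Ab, Cb. Stacked in thirds they read F–Ab–Cb, which is a diminished triad on F.
F is the root of F diminished; root in the bass means root position (figured bass 5/3).

F diminished, root position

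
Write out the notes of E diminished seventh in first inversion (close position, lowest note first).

The chord tones are E–G–Bb–Db. With the third (G) lowest for first inversion: G, Bb, Db, E.

G, Bb, Db, E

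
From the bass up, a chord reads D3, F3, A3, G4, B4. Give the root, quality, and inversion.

Reducing to letter names: D, F, A, G, B. These stack in thirds as G–B–D–F–A — a G dominant ninth chord.
The lowest note is D, the fifth of the chord, so this is second inversion.

G dominant ninth, second inversion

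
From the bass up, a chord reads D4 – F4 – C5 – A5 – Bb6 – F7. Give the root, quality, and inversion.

The pitch classes D, F, C, A, Bb arrange in thirds as Bb–D–F–A–C: a Bb major ninth chord.
The lowest note is D, the third of the chord, so this is first inversion.

Bb major ninth, first inversion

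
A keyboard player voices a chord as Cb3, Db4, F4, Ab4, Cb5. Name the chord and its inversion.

The pitch classes Cb, Db, F, Ab arrange in thirds as Db–F–Ab–Cb: a Db dominant seventh chord.
Cb is the seventh of Db dominant seventh; seventh in the bass means third inversion (figured bass 4/2).

Db dominant seventh, third inversion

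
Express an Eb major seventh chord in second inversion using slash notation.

Ebmaj7/Bb

Second inversion of Eb major seventh has the fifth (Bb) in the bass. As a slash chord: Ebmaj7/Bb.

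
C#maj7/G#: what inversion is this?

C#maj7/G# means C# major seventh with G# in the bass. G# is the fifth of C# major seventh (C#–E#–G#–B#), so this is second inversion.

second inversion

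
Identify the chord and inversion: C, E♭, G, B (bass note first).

Reducing to letter names: C, Eb, G, B. These stack in thirds as C–Eb–G–B — a C minor-major seventh chord.
With the root (C) in the bass, the chord is in root position (figured bass 7).

C minor-major seventh, root position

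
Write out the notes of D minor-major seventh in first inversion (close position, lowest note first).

Spelling D minor-major seventh: D–F–A–C#. In first inversion the third is bass, giving F, A, C#, D from the bottom.

F, A, C#, D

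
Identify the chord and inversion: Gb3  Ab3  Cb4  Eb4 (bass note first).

The pitch classes Gb, Ab, Cb, Eb arrange in thirds as Ab–Cb–Eb–Gb: an Ab minor seventh chord.
The lowest note is Gb, the seventh of the chord, so this is third inversion (figured bass 4/2).

Ab minor seventh, third inversion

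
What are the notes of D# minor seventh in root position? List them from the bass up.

D# minor seventh is D#–F#–A#–C#. Root position puts the root (D#) in the bass, with the remaining tones above: D#, F#, A#, C#.

D#, F#, A#, C#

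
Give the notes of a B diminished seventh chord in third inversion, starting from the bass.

Ab, B, D, F

The chord tones are B–D–F–Ab. With the seventh (Ab) lowest for third inversion: Ab, B, D, F.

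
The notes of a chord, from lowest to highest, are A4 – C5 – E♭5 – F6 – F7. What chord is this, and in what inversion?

The distinct note names are A, C, Eb, F. Stacked in thirds they read F–A–C–Eb, which is a dominant seventh chord on F.
With the third (A) in the bass, the chord is in first inversion (figured bass 6/5).

F dominant seventh, first inversion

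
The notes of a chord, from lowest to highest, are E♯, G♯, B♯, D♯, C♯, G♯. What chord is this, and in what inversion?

C# major ninth, first inversion

The pitch classes E#, G#, B#, D#, C# arrange in thirds as C#–E#–G#–B#–D#: a C# major ninth chord.
With the third (E#) in the bass, the chord is in first inversion.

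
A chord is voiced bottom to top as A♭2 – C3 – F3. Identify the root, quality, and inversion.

F minor, first inversion

The distinct note names are Ab, C, F. Stacked in thirds they read F–Ab–C, which is a minor triad on F.
The lowest note is Ab, the third of the chord, so this is first inversion (figured bass 6).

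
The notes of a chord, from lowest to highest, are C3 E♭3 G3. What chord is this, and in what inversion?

C minor, root position

The distinct note names are C, Eb, G. Stacked in thirds they read C–Eb–G, which is a minor triad on C.
The lowest note is C, the root of the chord, so this is root position (figured bass 5/3).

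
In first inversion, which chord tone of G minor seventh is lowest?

The third of G minor seventh (G–Bb–D–F) is Bb; that is the bass in first inversion.

Bb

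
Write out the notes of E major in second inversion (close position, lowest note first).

B, E, G#

E major is E–G#–B. Second inversion puts the fifth (B) in the bass, with the remaining tones above: B, E, G#.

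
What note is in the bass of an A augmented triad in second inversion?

E#

The fifth of A augmented (A–C#–E#) is E#; that is the bass in second inversion.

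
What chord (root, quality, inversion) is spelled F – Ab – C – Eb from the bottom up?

Reducing to letter names: F, Ab, C, Eb. These stack in thirds as F–Ab–C–Eb — an F minor seventh chord.
With the root (F) in the bass, the chord is in root position (figured bass 7).

F minor seventh, root position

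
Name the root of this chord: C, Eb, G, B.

C

C, Eb, G, B are the tones of a C minor-major seventh chord (C–Eb–G–B), making C the root.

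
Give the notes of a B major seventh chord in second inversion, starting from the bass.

B major seventh is B–D#–F#–A#. Second inversion puts the fifth (F#) in the bass, with the remaining tones above: F#, A#, B, D#.

F#, A#, B, D#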